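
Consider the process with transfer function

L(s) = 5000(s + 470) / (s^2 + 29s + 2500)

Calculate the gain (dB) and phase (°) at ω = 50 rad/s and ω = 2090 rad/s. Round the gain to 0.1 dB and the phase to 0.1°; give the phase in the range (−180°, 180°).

At s = jω = j50:
zero (s+470): 470 + j50 → |·| = √(470²+50²) = √223400 ≈ 472.65, ∠ = arctan(50/470) ≈ 6.07°
quadratic: (j50)² + 29·j50 + 2500 = 0 + j1450 → |·| ≈ 1450, ∠ ≈ 90.00°
|L| = 5000 · 472.65 / 1450 ≈ 1629.8
Gain = 20 log₁₀(1629.8) ≈ 64.24 dB
∠L = 6.07° − 90.00° = -83.93°

At s = jω = j2090:
zero (s+470): 470 + j2090 → |·| = √(470²+2090²) = √4589000 ≈ 2142.2, ∠ = arctan(2090/470) ≈ 77.33°
quadratic: (j2090)² + 29·j2090 + 2500 = -4365600 + j60610 → |·| ≈ 4.366e+06, ∠ ≈ 179.20°
|L| = 5000 · 2142.2 / 4.366e+06 ≈ 2.4533
Gain = 20 log₁₀(2.4533) ≈ 7.80 dB
∠L = 77.33° − 179.20° = -101.87°

ω = 50: 64.2 dB, -83.9°; ω = 2090: 7.8 dB, -101.9°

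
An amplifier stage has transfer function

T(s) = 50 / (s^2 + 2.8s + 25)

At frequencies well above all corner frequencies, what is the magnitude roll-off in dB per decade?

Each pole contributes −20 dB/decade at high frequency; each zero contributes +20 dB/decade.
Net: 0 zero(s) − 2 pole(s) → -40 dB/decade.

-40 dB/decade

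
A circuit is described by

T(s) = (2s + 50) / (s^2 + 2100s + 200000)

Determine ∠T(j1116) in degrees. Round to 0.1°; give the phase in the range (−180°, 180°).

-25.3°

Substitute s = j1116:
Numerator: 2(j1116) + 50 = 50 + j2232
Denominator: (j1116)^2 + 2100(j1116) + 200000 = -1045456 + j2343600
|N| = √(50² + 2232²) ≈ 2232.6, ∠N ≈ 88.72°
|D| = √(1045456² + 2343600²) ≈ 2.5662e+06, ∠D ≈ 114.04°
∠T = 88.72° − 114.04° = -25.32°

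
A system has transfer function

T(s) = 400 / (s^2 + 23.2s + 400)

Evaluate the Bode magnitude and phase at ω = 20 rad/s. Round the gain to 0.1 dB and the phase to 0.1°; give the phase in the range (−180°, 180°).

At s = jω = j20:
quadratic: (j20)² + 23.2·j20 + 400 = 0 + j464 → |·| ≈ 464, ∠ ≈ 90.00°
|T| = 400 / 464 ≈ 0.86207
Gain = 20 log₁₀(0.86207) ≈ -1.29 dB
∠T = 0.00° − 90.00° = -90.00°

-1.3 dB, -90.0°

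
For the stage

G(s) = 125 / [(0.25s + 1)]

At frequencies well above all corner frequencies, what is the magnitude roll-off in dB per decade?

Each pole contributes −20 dB/decade at high frequency; each zero contributes +20 dB/decade.
Net: 0 zero(s) − 1 pole(s) → -20 dB/decade.

-20 dB/decade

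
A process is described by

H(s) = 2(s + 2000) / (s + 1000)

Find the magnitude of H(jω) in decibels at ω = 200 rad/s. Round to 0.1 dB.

At s = jω = j200:
zero (s+2000): 2000 + j200 → |·| = √(2000²+200²) = √4040000 ≈ 2010, ∠ = arctan(200/2000) ≈ 5.71°
pole (s+1000): 1000 + j200 → |·| = √(1000²+200²) = √1040000 ≈ 1019.8, ∠ = arctan(200/1000) ≈ 11.31°
|H| = 2 · 2010 / 1019.8 ≈ 3.9419
Gain = 20 log₁₀(3.9419) ≈ 11.91 dB

11.9 dB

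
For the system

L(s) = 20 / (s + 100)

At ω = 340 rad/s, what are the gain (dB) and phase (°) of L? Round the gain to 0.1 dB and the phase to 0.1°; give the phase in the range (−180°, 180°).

-25.0 dB, -73.6°

Substitute s = j340:
Numerator: 20 = 20 + j0
Denominator: (j340) + 100 = 100 + j340
|N| = √(20² + 0²) ≈ 20, ∠N ≈ 0.00°
|D| = √(100² + 340²) ≈ 354.4, ∠D ≈ 73.61°
|L| = 20 / 354.4 ≈ 0.056433
Gain = 20 log₁₀(0.056433) ≈ -24.97 dB
∠L = 0.00° − 73.61° = -73.61°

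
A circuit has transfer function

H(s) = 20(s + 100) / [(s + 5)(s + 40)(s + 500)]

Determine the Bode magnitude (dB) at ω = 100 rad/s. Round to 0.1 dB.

At s = jω = j100:
zero (s+100): 100 + j100 → |·| = √(100²+100²) = √20000 ≈ 141.42, ∠ = arctan(100/100) ≈ 45.00°
pole (s+5): 5 + j100 → |·| = √(5²+100²) = √10025 ≈ 100.12, ∠ = arctan(100/5) ≈ 87.14°
pole (s+40): 40 + j100 → |·| = √(40²+100²) = √11600 ≈ 107.7, ∠ = arctan(100/40) ≈ 68.20°
pole (s+500): 500 + j100 → |·| = √(500²+100²) = √260000 ≈ 509.9, ∠ = arctan(100/500) ≈ 11.31°
|H| = 20 · 141.42 / 5.4982e+06 ≈ 0.00051442
Gain = 20 log₁₀(0.00051442) ≈ -65.77 dB

-65.8 dB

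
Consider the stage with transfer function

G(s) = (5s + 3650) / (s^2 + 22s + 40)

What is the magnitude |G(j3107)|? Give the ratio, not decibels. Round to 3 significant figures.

0.00165

Substitute s = j3107:
Numerator: 5(j3107) + 3650 = 3650 + j15535
Denominator: (j3107)^2 + 22(j3107) + 40 = -9653409 + j68354
|N| = √(3650² + 15535²) ≈ 15958, ∠N ≈ 76.78°
|D| = √(9653409² + 68354²) ≈ 9.6537e+06, ∠D ≈ 179.59°
|G| = 15958 / 9.6537e+06 ≈ 0.001653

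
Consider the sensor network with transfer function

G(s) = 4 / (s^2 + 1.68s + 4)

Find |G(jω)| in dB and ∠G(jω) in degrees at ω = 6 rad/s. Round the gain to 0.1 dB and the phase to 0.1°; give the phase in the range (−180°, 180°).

At s = jω = j6:
quadratic: (j6)² + 1.68·j6 + 4 = -32 + j10.08 → |·| ≈ 33.55, ∠ ≈ 162.52°
|G| = 4 / 33.55 ≈ 0.11923
Gain = 20 log₁₀(0.11923) ≈ -18.47 dB
∠G = 0.00° − 162.52° = -162.52°

-18.5 dB, -162.5°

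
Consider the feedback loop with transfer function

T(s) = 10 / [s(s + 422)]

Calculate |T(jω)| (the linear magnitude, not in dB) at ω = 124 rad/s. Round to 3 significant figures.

0.000183

At s = jω = j124:
pole (s+422): 422 + j124 → |·| = √(422²+124²) = √193460 ≈ 439.84, ∠ = arctan(124/422) ≈ 16.37°
pole at origin: |s| = 124, ∠ = 90.00° (in denominator)
|T| = 10 / 54540 ≈ 0.00018335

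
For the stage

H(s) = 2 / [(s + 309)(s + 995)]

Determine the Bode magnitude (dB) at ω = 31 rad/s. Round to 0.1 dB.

-103.8 dB

At s = jω = j31:
pole (s+309): 309 + j31 → |·| = √(309²+31²) = √96442 ≈ 310.55, ∠ = arctan(31/309) ≈ 5.73°
pole (s+995): 995 + j31 → |·| = √(995²+31²) = √990986 ≈ 995.48, ∠ = arctan(31/995) ≈ 1.78°
|H| = 2 / 3.0915e+05 ≈ 6.4694e-06
Gain = 20 log₁₀(6.4694e-06) ≈ -103.78 dB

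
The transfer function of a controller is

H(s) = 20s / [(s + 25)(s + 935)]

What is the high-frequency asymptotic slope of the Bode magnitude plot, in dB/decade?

-20 dB/decade

Each pole contributes −20 dB/decade at high frequency; each zero contributes +20 dB/decade.
Net: 1 zero(s) − 2 pole(s) → -20 dB/decade.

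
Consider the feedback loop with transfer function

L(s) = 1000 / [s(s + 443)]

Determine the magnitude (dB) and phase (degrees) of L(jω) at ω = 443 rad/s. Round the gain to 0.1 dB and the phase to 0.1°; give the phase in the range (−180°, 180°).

-48.9 dB, -135.0°

At s = jω = j443:
pole (s+443): 443 + j443 → |·| = √(443²+443²) = √392498 ≈ 626.5, ∠ = arctan(443/443) ≈ 45.00°
pole at origin: |s| = 443, ∠ = 90.00° (in denominator)
|L| = 1000 / 2.7754e+05 ≈ 0.0036031
Gain = 20 log₁₀(0.0036031) ≈ -48.87 dB
∠L = 0.00° − 135.00° = -135.00°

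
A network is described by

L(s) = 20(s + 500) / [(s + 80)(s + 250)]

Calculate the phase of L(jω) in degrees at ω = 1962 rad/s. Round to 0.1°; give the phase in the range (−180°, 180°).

At s = jω = j1962:
zero (s+500): 500 + j1962 → |·| = √(500²+1962²) = √4099444 ≈ 2024.7, ∠ = arctan(1962/500) ≈ 75.70°
pole (s+80): 80 + j1962 → |·| = √(80²+1962²) = √3855844 ≈ 1963.6, ∠ = arctan(1962/80) ≈ 87.67°
pole (s+250): 250 + j1962 → |·| = √(250²+1962²) = √3911944 ≈ 1977.9, ∠ = arctan(1962/250) ≈ 82.74°
∠L = 75.70° − 170.41° = -94.71°

-94.7°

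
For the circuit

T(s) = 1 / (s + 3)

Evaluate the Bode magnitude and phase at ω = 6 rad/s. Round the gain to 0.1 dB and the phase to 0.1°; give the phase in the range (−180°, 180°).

Substitute s = j6:
Numerator: 1 = 1 + j0
Denominator: (j6) + 3 = 3 + j6
|N| = √(1² + 0²) ≈ 1, ∠N ≈ 0.00°
|D| = √(3² + 6²) ≈ 6.7082, ∠D ≈ 63.43°
|T| = 1 / 6.7082 ≈ 0.14907
Gain = 20 log₁₀(0.14907) ≈ -16.53 dB
∠T = 0.00° − 63.43° = -63.43°

-16.5 dB, -63.4°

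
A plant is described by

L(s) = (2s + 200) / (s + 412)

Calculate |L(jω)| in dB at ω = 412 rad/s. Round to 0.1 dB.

3.3 dB

Substitute s = j412:
Numerator: 2(j412) + 200 = 200 + j824
Denominator: (j412) + 412 = 412 + j412
|N| = √(200² + 824²) ≈ 847.92, ∠N ≈ 76.36°
|D| = √(412² + 412²) ≈ 582.66, ∠D ≈ 45.00°
|L| = 847.92 / 582.66 ≈ 1.4553
Gain = 20 log₁₀(1.4553) ≈ 3.26 dB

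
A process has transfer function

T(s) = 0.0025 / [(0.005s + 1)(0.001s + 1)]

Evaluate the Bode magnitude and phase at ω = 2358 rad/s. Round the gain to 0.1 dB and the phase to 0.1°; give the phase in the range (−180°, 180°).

At ω = 2358 rad/s:
pole (1 + j2358·0.005) = 1 + j11.79 → |·| ≈ 11.832, ∠ ≈ 85.15°
pole (1 + j2358·0.001) = 1 + j2.358 → |·| ≈ 2.5613, ∠ ≈ 67.02°
|T| = 0.0025 · 1 / (11.832 · 2.5613) ≈ 8.2494e-05
Gain = 20 log₁₀(8.2494e-05) ≈ -81.67 dB
∠T = (0°) − (85.15° + 67.02°) = -152.17°

-81.7 dB, -152.2°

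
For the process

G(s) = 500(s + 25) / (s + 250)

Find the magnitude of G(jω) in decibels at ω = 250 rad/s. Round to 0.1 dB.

51.0 dB

At s = jω = j250:
zero (s+25): 25 + j250 → |·| = √(25²+250²) = √63125 ≈ 251.25, ∠ = arctan(250/25) ≈ 84.29°
pole (s+250): 250 + j250 → |·| = √(250²+250²) = √125000 ≈ 353.55, ∠ = arctan(250/250) ≈ 45.00°
|G| = 500 · 251.25 / 353.55 ≈ 355.32
Gain = 20 log₁₀(355.32) ≈ 51.01 dB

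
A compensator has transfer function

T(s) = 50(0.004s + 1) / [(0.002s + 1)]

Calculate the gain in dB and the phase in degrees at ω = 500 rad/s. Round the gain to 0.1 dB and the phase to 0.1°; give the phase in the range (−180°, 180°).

38.0 dB, 18.4°

At ω = 500 rad/s:
zero (1 + j500·0.004) = 1 + j2 → |·| ≈ 2.2361, ∠ ≈ 63.43°
pole (1 + j500·0.002) = 1 + j1 → |·| ≈ 1.4142, ∠ ≈ 45.00°
|T| = 50 · 2.2361 / (1.4142) ≈ 79.059
Gain = 20 log₁₀(79.059) ≈ 37.96 dB
∠T = (63.43°) − (45.00°) = 18.43°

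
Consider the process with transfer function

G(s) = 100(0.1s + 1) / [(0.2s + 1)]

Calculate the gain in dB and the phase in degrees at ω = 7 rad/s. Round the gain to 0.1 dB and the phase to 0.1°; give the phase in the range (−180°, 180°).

37.0 dB, -19.5°

At ω = 7 rad/s:
zero (1 + j7·0.1) = 1 + j0.7 → |·| ≈ 1.2207, ∠ ≈ 34.99°
pole (1 + j7·0.2) = 1 + j1.4 → |·| ≈ 1.7205, ∠ ≈ 54.46°
|G| = 100 · 1.2207 / (1.7205) ≈ 70.95
Gain = 20 log₁₀(70.95) ≈ 37.02 dB
∠G = (34.99°) − (54.46°) = -19.47°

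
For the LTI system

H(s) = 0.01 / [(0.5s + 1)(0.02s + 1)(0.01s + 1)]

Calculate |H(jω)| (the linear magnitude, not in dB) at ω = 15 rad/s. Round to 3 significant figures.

0.00125

At ω = 15 rad/s:
pole (1 + j15·0.5) = 1 + j7.5 → |·| ≈ 7.5664, ∠ ≈ 82.41°
pole (1 + j15·0.02) = 1 + j0.3 → |·| ≈ 1.044, ∠ ≈ 16.70°
pole (1 + j15·0.01) = 1 + j0.15 → |·| ≈ 1.0112, ∠ ≈ 8.53°
|H| = 0.01 · 1 / (7.5664 · 1.044 · 1.0112) ≈ 0.0012519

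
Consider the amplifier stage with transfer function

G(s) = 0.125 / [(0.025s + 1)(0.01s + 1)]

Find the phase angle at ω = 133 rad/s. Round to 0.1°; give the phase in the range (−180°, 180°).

At ω = 133 rad/s:
pole (1 + j133·0.025) = 1 + j3.325 → |·| ≈ 3.4721, ∠ ≈ 73.26°
pole (1 + j133·0.01) = 1 + j1.33 → |·| ≈ 1.664, ∠ ≈ 53.06°
∠G = (0°) − (73.26° + 53.06°) = -126.32°

-126.3°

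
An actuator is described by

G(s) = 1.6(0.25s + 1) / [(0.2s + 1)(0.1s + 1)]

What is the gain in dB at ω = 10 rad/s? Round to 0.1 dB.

2.7 dB

At ω = 10 rad/s:
zero (1 + j10·0.25) = 1 + j2.5 → |·| ≈ 2.6926, ∠ ≈ 68.20°
pole (1 + j10·0.2) = 1 + j2 → |·| ≈ 2.2361, ∠ ≈ 63.43°
pole (1 + j10·0.1) = 1 + j1 → |·| ≈ 1.4142, ∠ ≈ 45.00°
|G| = 1.6 · 2.6926 / (2.2361 · 1.4142) ≈ 1.3624
Gain = 20 log₁₀(1.3624) ≈ 2.69 dB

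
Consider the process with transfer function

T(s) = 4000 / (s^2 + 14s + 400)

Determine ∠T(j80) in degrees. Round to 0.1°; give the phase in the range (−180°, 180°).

At s = jω = j80:
quadratic: (j80)² + 14·j80 + 400 = -6000 + j1120 → |·| ≈ 6103.6, ∠ ≈ 169.43°
∠T = 0.00° − 169.43° = -169.43°

-169.4°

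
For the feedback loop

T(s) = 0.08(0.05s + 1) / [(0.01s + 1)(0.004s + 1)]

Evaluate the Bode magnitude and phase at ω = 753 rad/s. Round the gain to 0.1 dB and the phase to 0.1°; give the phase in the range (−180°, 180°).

-18.1 dB, -65.6°

At ω = 753 rad/s:
zero (1 + j753·0.05) = 1 + j37.65 → |·| ≈ 37.663, ∠ ≈ 88.48°
pole (1 + j753·0.01) = 1 + j7.53 → |·| ≈ 7.5961, ∠ ≈ 82.44°
pole (1 + j753·0.004) = 1 + j3.012 → |·| ≈ 3.1737, ∠ ≈ 71.63°
|T| = 0.08 · 37.663 / (7.5961 · 3.1737) ≈ 0.12498
Gain = 20 log₁₀(0.12498) ≈ -18.06 dB
∠T = (88.48°) − (82.44° + 71.63°) = -65.59°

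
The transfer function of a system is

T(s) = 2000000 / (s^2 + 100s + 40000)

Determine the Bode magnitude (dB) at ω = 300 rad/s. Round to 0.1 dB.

30.7 dB

At s = jω = j300:
quadratic: (j300)² + 100·j300 + 40000 = -50000 + j30000 → |·| ≈ 58310, ∠ ≈ 149.04°
|T| = 2000000 / 58310 ≈ 34.299
Gain = 20 log₁₀(34.299) ≈ 30.71 dB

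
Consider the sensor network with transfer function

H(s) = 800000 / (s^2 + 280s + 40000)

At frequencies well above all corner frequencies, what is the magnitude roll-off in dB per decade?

-40 dB/decade

Each pole contributes −20 dB/decade at high frequency; each zero contributes +20 dB/decade.
Net: 0 zero(s) − 2 pole(s) → -40 dB/decade.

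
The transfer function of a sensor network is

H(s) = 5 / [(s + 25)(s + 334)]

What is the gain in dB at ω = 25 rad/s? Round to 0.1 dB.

-67.5 dB

At s = jω = j25:
pole (s+25): 25 + j25 → |·| = √(25²+25²) = √1250 ≈ 35.355, ∠ = arctan(25/25) ≈ 45.00°
pole (s+334): 334 + j25 → |·| = √(334²+25²) = √112181 ≈ 334.93, ∠ = arctan(25/334) ≈ 4.28°
|H| = 5 / 11841 ≈ 0.00042226
Gain = 20 log₁₀(0.00042226) ≈ -67.49 dB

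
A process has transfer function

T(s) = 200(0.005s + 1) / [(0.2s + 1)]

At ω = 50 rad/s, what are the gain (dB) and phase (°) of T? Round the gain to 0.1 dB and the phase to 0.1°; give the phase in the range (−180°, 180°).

26.2 dB, -70.3°

At ω = 50 rad/s:
zero (1 + j50·0.005) = 1 + j0.25 → |·| ≈ 1.0308, ∠ ≈ 14.04°
pole (1 + j50·0.2) = 1 + j10 → |·| ≈ 10.05, ∠ ≈ 84.29°
|T| = 200 · 1.0308 / (10.05) ≈ 20.513
Gain = 20 log₁₀(20.513) ≈ 26.24 dB
∠T = (14.04°) − (84.29°) = -70.25°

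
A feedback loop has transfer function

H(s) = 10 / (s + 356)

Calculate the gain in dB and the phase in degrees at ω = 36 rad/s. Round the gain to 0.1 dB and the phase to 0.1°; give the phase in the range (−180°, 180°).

At s = jω = j36:
pole (s+356): 356 + j36 → |·| = √(356²+36²) = √128032 ≈ 357.82, ∠ = arctan(36/356) ≈ 5.77°
|H| = 10 / 357.82 ≈ 0.027947
Gain = 20 log₁₀(0.027947) ≈ -31.07 dB
∠H = 0.00° − 5.77° = -5.77°

-31.1 dB, -5.8°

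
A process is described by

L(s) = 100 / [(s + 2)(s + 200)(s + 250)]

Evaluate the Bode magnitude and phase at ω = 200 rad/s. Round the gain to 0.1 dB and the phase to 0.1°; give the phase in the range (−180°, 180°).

-105.2 dB, -173.1°

At s = jω = j200:
pole (s+2): 2 + j200 → |·| = √(2²+200²) = √40004 ≈ 200.01, ∠ = arctan(200/2) ≈ 89.43°
pole (s+200): 200 + j200 → |·| = √(200²+200²) = √80000 ≈ 282.84, ∠ = arctan(200/200) ≈ 45.00°
pole (s+250): 250 + j200 → |·| = √(250²+200²) = √102500 ≈ 320.16, ∠ = arctan(200/250) ≈ 38.66°
|L| = 100 / 1.8112e+07 ≈ 5.5212e-06
Gain = 20 log₁₀(5.5212e-06) ≈ -105.16 dB
∠L = 0.00° − 173.09° = -173.09°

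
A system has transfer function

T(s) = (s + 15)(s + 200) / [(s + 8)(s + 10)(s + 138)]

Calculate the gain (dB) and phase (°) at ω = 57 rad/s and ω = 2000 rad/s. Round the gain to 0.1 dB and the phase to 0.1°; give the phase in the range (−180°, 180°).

At s = jω = j57:
zero (s+15): 15 + j57 → |·| = √(15²+57²) = √3474 ≈ 58.941, ∠ = arctan(57/15) ≈ 75.26°
zero (s+200): 200 + j57 → |·| = √(200²+57²) = √43249 ≈ 207.96, ∠ = arctan(57/200) ≈ 15.91°
pole (s+8): 8 + j57 → |·| = √(8²+57²) = √3313 ≈ 57.559, ∠ = arctan(57/8) ≈ 82.01°
pole (s+10): 10 + j57 → |·| = √(10²+57²) = √3349 ≈ 57.871, ∠ = arctan(57/10) ≈ 80.05°
pole (s+138): 138 + j57 → |·| = √(138²+57²) = √22293 ≈ 149.31, ∠ = arctan(57/138) ≈ 22.44°
|T| = 1 · 12257 / 4.9735e+05 ≈ 0.024645
Gain = 20 log₁₀(0.024645) ≈ -32.17 dB
∠T = 91.17° − 184.50° = -93.33°

At s = jω = j2000:
zero (s+15): 15 + j2000 → |·| = √(15²+2000²) = √4000225 ≈ 2000.1, ∠ = arctan(2000/15) ≈ 89.57°
zero (s+200): 200 + j2000 → |·| = √(200²+2000²) = √4040000 ≈ 2010, ∠ = arctan(2000/200) ≈ 84.29°
pole (s+8): 8 + j2000 → |·| = √(8²+2000²) = √4000064 ≈ 2000, ∠ = arctan(2000/8) ≈ 89.77°
pole (s+10): 10 + j2000 → |·| = √(10²+2000²) = √4000100 ≈ 2000, ∠ = arctan(2000/10) ≈ 89.71°
pole (s+138): 138 + j2000 → |·| = √(138²+2000²) = √4019044 ≈ 2004.8, ∠ = arctan(2000/138) ≈ 86.05°
|T| = 1 · 4.0202e+06 / 8.0192e+09 ≈ 0.00050132
Gain = 20 log₁₀(0.00050132) ≈ -66.00 dB
∠T = 173.86° − 265.53° = -91.67°

ω = 57: -32.2 dB, -93.3°; ω = 2000: -66.0 dB, -91.7°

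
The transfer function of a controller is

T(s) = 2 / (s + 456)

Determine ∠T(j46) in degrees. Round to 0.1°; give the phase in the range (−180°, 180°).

-5.8°

Substitute s = j46:
Numerator: 2 = 2 + j0
Denominator: (j46) + 456 = 456 + j46
|N| = √(2² + 0²) ≈ 2, ∠N ≈ 0.00°
|D| = √(456² + 46²) ≈ 458.31, ∠D ≈ 5.76°
∠T = 0.00° − 5.76° = -5.76°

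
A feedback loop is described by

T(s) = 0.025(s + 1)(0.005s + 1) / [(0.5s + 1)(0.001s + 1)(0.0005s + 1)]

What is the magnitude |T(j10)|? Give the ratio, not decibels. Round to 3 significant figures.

0.0493

At ω = 10 rad/s:
zero (1 + j10·1) = 1 + j10 → |·| ≈ 10.05, ∠ ≈ 84.29°
zero (1 + j10·0.005) = 1 + j0.05 → |·| ≈ 1.0012, ∠ ≈ 2.86°
pole (1 + j10·0.5) = 1 + j5 → |·| ≈ 5.099, ∠ ≈ 78.69°
pole (1 + j10·0.001) = 1 + j0.01 → |·| ≈ 1, ∠ ≈ 0.57°
pole (1 + j10·0.0005) = 1 + j0.005 → |·| ≈ 1, ∠ ≈ 0.29°
|T| = 0.025 · 10.05 · 1.0012 / (5.099 · 1 · 1) ≈ 0.049333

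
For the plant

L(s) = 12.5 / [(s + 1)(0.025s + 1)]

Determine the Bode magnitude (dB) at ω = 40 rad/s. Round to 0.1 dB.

At ω = 40 rad/s:
pole (1 + j40·1) = 1 + j40 → |·| ≈ 40.012, ∠ ≈ 88.57°
pole (1 + j40·0.025) = 1 + j1 → |·| ≈ 1.4142, ∠ ≈ 45.00°
|L| = 12.5 · 1 / (40.012 · 1.4142) ≈ 0.22091
Gain = 20 log₁₀(0.22091) ≈ -13.12 dB

-13.1 dB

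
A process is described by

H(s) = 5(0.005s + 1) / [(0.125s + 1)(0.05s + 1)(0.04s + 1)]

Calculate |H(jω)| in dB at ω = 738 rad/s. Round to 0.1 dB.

-74.4 dB

At ω = 738 rad/s:
zero (1 + j738·0.005) = 1 + j3.69 → |·| ≈ 3.8231, ∠ ≈ 74.84°
pole (1 + j738·0.125) = 1 + j92.25 → |·| ≈ 92.255, ∠ ≈ 89.38°
pole (1 + j738·0.05) = 1 + j36.9 → |·| ≈ 36.914, ∠ ≈ 88.45°
pole (1 + j738·0.04) = 1 + j29.52 → |·| ≈ 29.537, ∠ ≈ 88.06°
|H| = 5 · 3.8231 / (92.255 · 36.914 · 29.537) ≈ 0.00019004
Gain = 20 log₁₀(0.00019004) ≈ -74.42 dB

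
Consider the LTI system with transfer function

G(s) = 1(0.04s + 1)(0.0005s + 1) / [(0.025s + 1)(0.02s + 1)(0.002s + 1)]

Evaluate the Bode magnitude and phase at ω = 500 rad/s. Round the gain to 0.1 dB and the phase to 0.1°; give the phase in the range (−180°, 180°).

-18.7 dB, -113.5°

At ω = 500 rad/s:
zero (1 + j500·0.04) = 1 + j20 → |·| ≈ 20.025, ∠ ≈ 87.14°
zero (1 + j500·0.0005) = 1 + j0.25 → |·| ≈ 1.0308, ∠ ≈ 14.04°
pole (1 + j500·0.025) = 1 + j12.5 → |·| ≈ 12.54, ∠ ≈ 85.43°
pole (1 + j500·0.02) = 1 + j10 → |·| ≈ 10.05, ∠ ≈ 84.29°
pole (1 + j500·0.002) = 1 + j1 → |·| ≈ 1.4142, ∠ ≈ 45.00°
|G| = 1 · 20.025 · 1.0308 / (12.54 · 10.05 · 1.4142) ≈ 0.11582
Gain = 20 log₁₀(0.11582) ≈ -18.72 dB
∠G = (87.14° + 14.04°) − (85.43° + 84.29° + 45.00°) = -113.54°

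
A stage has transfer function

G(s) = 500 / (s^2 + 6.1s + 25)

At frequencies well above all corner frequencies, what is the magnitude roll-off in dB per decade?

Each pole contributes −20 dB/decade at high frequency; each zero contributes +20 dB/decade.
Net: 0 zero(s) − 2 pole(s) → -40 dB/decade.

-40 dB/decade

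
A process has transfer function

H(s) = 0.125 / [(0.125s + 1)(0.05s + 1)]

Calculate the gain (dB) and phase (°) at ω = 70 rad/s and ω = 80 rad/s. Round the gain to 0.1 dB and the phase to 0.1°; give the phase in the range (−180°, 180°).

At ω = 70 rad/s:
pole (1 + j70·0.125) = 1 + j8.75 → |·| ≈ 8.807, ∠ ≈ 83.48°
pole (1 + j70·0.05) = 1 + j3.5 → |·| ≈ 3.6401, ∠ ≈ 74.05°
|H| = 0.125 · 1 / (8.807 · 3.6401) ≈ 0.0038991
Gain = 20 log₁₀(0.0038991) ≈ -48.18 dB
∠H = (0°) − (83.48° + 74.05°) = -157.53°

At ω = 80 rad/s:
pole (1 + j80·0.125) = 1 + j10 → |·| ≈ 10.05, ∠ ≈ 84.29°
pole (1 + j80·0.05) = 1 + j4 → |·| ≈ 4.1231, ∠ ≈ 75.96°
|H| = 0.125 · 1 / (10.05 · 4.1231) ≈ 0.0030166
Gain = 20 log₁₀(0.0030166) ≈ -50.41 dB
∠H = (0°) − (84.29° + 75.96°) = -160.25°

ω = 70: -48.2 dB, -157.5°; ω = 80: -50.4 dB, -160.3°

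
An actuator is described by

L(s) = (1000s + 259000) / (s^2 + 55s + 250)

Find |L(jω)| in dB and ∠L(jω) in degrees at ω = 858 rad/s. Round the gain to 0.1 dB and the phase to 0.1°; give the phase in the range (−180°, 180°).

Substitute s = j858:
Numerator: 1000(j858) + 259000 = 259000 + j858000
Denominator: (j858)^2 + 55(j858) + 250 = -735914 + j47190
|N| = √(259000² + 858000²) ≈ 8.9624e+05, ∠N ≈ 73.20°
|D| = √(735914² + 47190²) ≈ 7.3743e+05, ∠D ≈ 176.33°
|L| = 8.9624e+05 / 7.3743e+05 ≈ 1.2154
Gain = 20 log₁₀(1.2154) ≈ 1.69 dB
∠L = 73.20° − 176.33° = -103.13°

1.7 dB, -103.1°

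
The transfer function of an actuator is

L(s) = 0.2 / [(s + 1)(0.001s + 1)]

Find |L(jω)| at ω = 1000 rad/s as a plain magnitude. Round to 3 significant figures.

0.000141

At ω = 1000 rad/s:
pole (1 + j1000·1) = 1 + j1000 → |·| ≈ 1000, ∠ ≈ 89.94°
pole (1 + j1000·0.001) = 1 + j1 → |·| ≈ 1.4142, ∠ ≈ 45.00°
|L| = 0.2 · 1 / (1000 · 1.4142) ≈ 0.00014142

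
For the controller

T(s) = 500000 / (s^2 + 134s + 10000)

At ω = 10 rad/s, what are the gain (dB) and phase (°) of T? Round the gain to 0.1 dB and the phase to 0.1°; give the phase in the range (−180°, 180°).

34.0 dB, -7.7°

At s = jω = j10:
quadratic: (j10)² + 134·j10 + 10000 = 9900 + j1340 → |·| ≈ 9990.3, ∠ ≈ 7.71°
|T| = 500000 / 9990.3 ≈ 50.049
Gain = 20 log₁₀(50.049) ≈ 33.99 dB
∠T = 0.00° − 7.71° = -7.71°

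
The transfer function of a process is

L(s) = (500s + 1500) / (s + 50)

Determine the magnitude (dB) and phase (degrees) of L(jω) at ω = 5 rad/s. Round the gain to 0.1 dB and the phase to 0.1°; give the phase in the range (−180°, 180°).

Substitute s = j5:
Numerator: 500(j5) + 1500 = 1500 + j2500
Denominator: (j5) + 50 = 50 + j5
|N| = √(1500² + 2500²) ≈ 2915.5, ∠N ≈ 59.04°
|D| = √(50² + 5²) ≈ 50.249, ∠D ≈ 5.71°
|L| = 2915.5 / 50.249 ≈ 58.021
Gain = 20 log₁₀(58.021) ≈ 35.27 dB
∠L = 59.04° − 5.71° = 53.33°

35.3 dB, 53.3°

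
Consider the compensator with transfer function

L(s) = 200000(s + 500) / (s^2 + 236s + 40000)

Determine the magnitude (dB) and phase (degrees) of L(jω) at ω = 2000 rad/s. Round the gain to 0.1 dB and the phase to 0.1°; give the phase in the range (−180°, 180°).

At s = jω = j2000:
zero (s+500): 500 + j2000 → |·| = √(500²+2000²) = √4250000 ≈ 2061.6, ∠ = arctan(2000/500) ≈ 75.96°
quadratic: (j2000)² + 236·j2000 + 40000 = -3960000 + j472000 → |·| ≈ 3.988e+06, ∠ ≈ 173.20°
|L| = 200000 · 2061.6 / 3.988e+06 ≈ 103.39
Gain = 20 log₁₀(103.39) ≈ 40.29 dB
∠L = 75.96° − 173.20° = -97.24°

40.3 dB, -97.2°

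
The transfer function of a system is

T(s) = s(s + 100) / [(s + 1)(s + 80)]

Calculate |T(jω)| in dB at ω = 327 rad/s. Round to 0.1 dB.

At s = jω = j327:
zero (s+100): 100 + j327 → |·| = √(100²+327²) = √116929 ≈ 341.95, ∠ = arctan(327/100) ≈ 73.00°
zero at origin: s = j327 → |·| = 327, ∠ = 90.00°
pole (s+1): 1 + j327 → |·| = √(1²+327²) = √106930 ≈ 327, ∠ = arctan(327/1) ≈ 89.82°
pole (s+80): 80 + j327 → |·| = √(80²+327²) = √113329 ≈ 336.64, ∠ = arctan(327/80) ≈ 76.25°
|T| = 1 · 1.1182e+05 / 1.1008e+05 ≈ 1.0158
Gain = 20 log₁₀(1.0158) ≈ 0.14 dB

0.1 dB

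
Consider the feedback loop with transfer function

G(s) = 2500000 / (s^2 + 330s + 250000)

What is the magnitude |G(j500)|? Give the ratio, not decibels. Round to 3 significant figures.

At s = jω = j500:
quadratic: (j500)² + 330·j500 + 250000 = 0 + j165000 → |·| ≈ 1.65e+05, ∠ ≈ 90.00°
|G| = 2500000 / 1.65e+05 ≈ 15.152

15.2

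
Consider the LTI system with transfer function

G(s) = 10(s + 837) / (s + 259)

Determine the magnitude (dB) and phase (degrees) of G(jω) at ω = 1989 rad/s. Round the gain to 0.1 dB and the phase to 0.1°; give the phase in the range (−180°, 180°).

20.6 dB, -15.4°

At s = jω = j1989:
zero (s+837): 837 + j1989 → |·| = √(837²+1989²) = √4656690 ≈ 2157.9, ∠ = arctan(1989/837) ≈ 67.18°
pole (s+259): 259 + j1989 → |·| = √(259²+1989²) = √4023202 ≈ 2005.8, ∠ = arctan(1989/259) ≈ 82.58°
|G| = 10 · 2157.9 / 2005.8 ≈ 10.758
Gain = 20 log₁₀(10.758) ≈ 20.63 dB
∠G = 67.18° − 82.58° = -15.40°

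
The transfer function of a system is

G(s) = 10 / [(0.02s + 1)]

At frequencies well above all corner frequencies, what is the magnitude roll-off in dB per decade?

-20 dB/decade

Each pole contributes −20 dB/decade at high frequency; each zero contributes +20 dB/decade.
Net: 0 zero(s) − 1 pole(s) → -20 dB/decade.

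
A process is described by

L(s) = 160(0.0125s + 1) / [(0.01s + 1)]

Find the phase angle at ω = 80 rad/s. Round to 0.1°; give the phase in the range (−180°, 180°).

6.3°

At ω = 80 rad/s:
zero (1 + j80·0.0125) = 1 + j1 → |·| ≈ 1.4142, ∠ ≈ 45.00°
pole (1 + j80·0.01) = 1 + j0.8 → |·| ≈ 1.2806, ∠ ≈ 38.66°
∠L = (45.00°) − (38.66°) = 6.34°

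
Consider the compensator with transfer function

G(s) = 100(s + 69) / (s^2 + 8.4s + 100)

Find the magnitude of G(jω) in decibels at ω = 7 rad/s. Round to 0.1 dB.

At s = jω = j7:
zero (s+69): 69 + j7 → |·| = √(69²+7²) = √4810 ≈ 69.354, ∠ = arctan(7/69) ≈ 5.79°
quadratic: (j7)² + 8.4·j7 + 100 = 51 + j58.8 → |·| ≈ 77.836, ∠ ≈ 49.06°
|G| = 100 · 69.354 / 77.836 ≈ 89.103
Gain = 20 log₁₀(89.103) ≈ 39.00 dB

39.0 dB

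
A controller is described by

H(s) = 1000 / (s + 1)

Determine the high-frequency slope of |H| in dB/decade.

-20 dB/decade

Each pole contributes −20 dB/decade at high frequency; each zero contributes +20 dB/decade.
Net: 0 zero(s) − 1 pole(s) → -20 dB/decade.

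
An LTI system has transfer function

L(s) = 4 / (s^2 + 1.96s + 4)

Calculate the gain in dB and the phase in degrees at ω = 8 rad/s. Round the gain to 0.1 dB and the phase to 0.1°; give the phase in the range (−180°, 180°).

At s = jω = j8:
quadratic: (j8)² + 1.96·j8 + 4 = -60 + j15.68 → |·| ≈ 62.015, ∠ ≈ 165.35°
|L| = 4 / 62.015 ≈ 0.064501
Gain = 20 log₁₀(0.064501) ≈ -23.81 dB
∠L = 0.00° − 165.35° = -165.35°

-23.8 dB, -165.4°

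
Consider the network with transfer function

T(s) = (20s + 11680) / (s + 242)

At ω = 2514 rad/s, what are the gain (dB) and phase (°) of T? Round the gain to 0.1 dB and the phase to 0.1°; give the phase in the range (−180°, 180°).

Substitute s = j2514:
Numerator: 20(j2514) + 11680 = 11680 + j50280
Denominator: (j2514) + 242 = 242 + j2514
|N| = √(11680² + 50280²) ≈ 51619, ∠N ≈ 76.92°
|D| = √(242² + 2514²) ≈ 2525.6, ∠D ≈ 84.50°
|T| = 51619 / 2525.6 ≈ 20.438
Gain = 20 log₁₀(20.438) ≈ 26.21 dB
∠T = 76.92° − 84.50° = -7.58°

26.2 dB, -7.6°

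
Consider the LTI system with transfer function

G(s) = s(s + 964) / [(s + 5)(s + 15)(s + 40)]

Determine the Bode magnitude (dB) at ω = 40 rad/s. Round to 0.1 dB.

At s = jω = j40:
zero (s+964): 964 + j40 → |·| = √(964²+40²) = √930896 ≈ 964.83, ∠ = arctan(40/964) ≈ 2.38°
zero at origin: s = j40 → |·| = 40, ∠ = 90.00°
pole (s+5): 5 + j40 → |·| = √(5²+40²) = √1625 ≈ 40.311, ∠ = arctan(40/5) ≈ 82.87°
pole (s+15): 15 + j40 → |·| = √(15²+40²) = √1825 ≈ 42.72, ∠ = arctan(40/15) ≈ 69.44°
pole (s+40): 40 + j40 → |·| = √(40²+40²) = √3200 ≈ 56.569, ∠ = arctan(40/40) ≈ 45.00°
|G| = 1 · 38593 / 97417 ≈ 0.39616
Gain = 20 log₁₀(0.39616) ≈ -8.04 dB

-8.0 dB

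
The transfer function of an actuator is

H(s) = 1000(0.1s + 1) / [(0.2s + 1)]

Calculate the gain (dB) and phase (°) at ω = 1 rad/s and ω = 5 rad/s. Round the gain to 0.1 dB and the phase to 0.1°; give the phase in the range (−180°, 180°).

ω = 1: 59.9 dB, -5.6°; ω = 5: 58.0 dB, -18.4°

At ω = 1 rad/s:
zero (1 + j1·0.1) = 1 + j0.1 → |·| ≈ 1.005, ∠ ≈ 5.71°
pole (1 + j1·0.2) = 1 + j0.2 → |·| ≈ 1.0198, ∠ ≈ 11.31°
|H| = 1000 · 1.005 / (1.0198) ≈ 985.49
Gain = 20 log₁₀(985.49) ≈ 59.87 dB
∠H = (5.71°) − (11.31°) = -5.60°

At ω = 5 rad/s:
zero (1 + j5·0.1) = 1 + j0.5 → |·| ≈ 1.118, ∠ ≈ 26.57°
pole (1 + j5·0.2) = 1 + j1 → |·| ≈ 1.4142, ∠ ≈ 45.00°
|H| = 1000 · 1.118 / (1.4142) ≈ 790.55
Gain = 20 log₁₀(790.55) ≈ 57.96 dB
∠H = (26.57°) − (45.00°) = -18.43°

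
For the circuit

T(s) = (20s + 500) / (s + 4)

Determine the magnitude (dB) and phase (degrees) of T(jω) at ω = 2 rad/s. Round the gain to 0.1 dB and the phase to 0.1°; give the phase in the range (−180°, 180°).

41.0 dB, -22.0°

Substitute s = j2:
Numerator: 20(j2) + 500 = 500 + j40
Denominator: (j2) + 4 = 4 + j2
|N| = √(500² + 40²) ≈ 501.6, ∠N ≈ 4.57°
|D| = √(4² + 2²) ≈ 4.4721, ∠D ≈ 26.57°
|T| = 501.6 / 4.4721 ≈ 112.16
Gain = 20 log₁₀(112.16) ≈ 41.00 dB
∠T = 4.57° − 26.57° = -22.00°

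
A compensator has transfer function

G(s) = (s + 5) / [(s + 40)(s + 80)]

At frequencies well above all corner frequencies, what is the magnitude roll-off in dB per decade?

-20 dB/decade

Each pole contributes −20 dB/decade at high frequency; each zero contributes +20 dB/decade.
Net: 1 zero(s) − 2 pole(s) → -20 dB/decade.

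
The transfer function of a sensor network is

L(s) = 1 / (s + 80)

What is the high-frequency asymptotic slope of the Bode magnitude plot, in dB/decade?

-20 dB/decade

Each pole contributes −20 dB/decade at high frequency; each zero contributes +20 dB/decade.
Net: 0 zero(s) − 1 pole(s) → -20 dB/decade.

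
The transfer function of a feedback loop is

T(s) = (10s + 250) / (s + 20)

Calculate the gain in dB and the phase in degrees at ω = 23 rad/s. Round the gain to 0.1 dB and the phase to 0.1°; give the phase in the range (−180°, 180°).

20.9 dB, -6.4°

Substitute s = j23:
Numerator: 10(j23) + 250 = 250 + j230
Denominator: (j23) + 20 = 20 + j23
|N| = √(250² + 230²) ≈ 339.71, ∠N ≈ 42.61°
|D| = √(20² + 23²) ≈ 30.48, ∠D ≈ 48.99°
|T| = 339.71 / 30.48 ≈ 11.145
Gain = 20 log₁₀(11.145) ≈ 20.94 dB
∠T = 42.61° − 48.99° = -6.38°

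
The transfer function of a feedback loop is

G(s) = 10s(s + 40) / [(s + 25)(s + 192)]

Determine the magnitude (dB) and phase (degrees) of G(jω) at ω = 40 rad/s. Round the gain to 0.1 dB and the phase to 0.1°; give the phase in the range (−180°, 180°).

7.8 dB, 65.2°

At s = jω = j40:
zero (s+40): 40 + j40 → |·| = √(40²+40²) = √3200 ≈ 56.569, ∠ = arctan(40/40) ≈ 45.00°
zero at origin: s = j40 → |·| = 40, ∠ = 90.00°
pole (s+25): 25 + j40 → |·| = √(25²+40²) = √2225 ≈ 47.17, ∠ = arctan(40/25) ≈ 57.99°
pole (s+192): 192 + j40 → |·| = √(192²+40²) = √38464 ≈ 196.12, ∠ = arctan(40/192) ≈ 11.77°
|G| = 10 · 2262.8 / 9251 ≈ 2.446
Gain = 20 log₁₀(2.446) ≈ 7.77 dB
∠G = 135.00° − 69.76° = 65.24°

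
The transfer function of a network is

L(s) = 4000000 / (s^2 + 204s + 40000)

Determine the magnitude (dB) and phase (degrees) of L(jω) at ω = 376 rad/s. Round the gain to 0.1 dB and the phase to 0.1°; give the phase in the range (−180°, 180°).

At s = jω = j376:
quadratic: (j376)² + 204·j376 + 40000 = -101376 + j76704 → |·| ≈ 1.2712e+05, ∠ ≈ 142.89°
|L| = 4000000 / 1.2712e+05 ≈ 31.466
Gain = 20 log₁₀(31.466) ≈ 29.96 dB
∠L = 0.00° − 142.89° = -142.89°

30.0 dB, -142.9°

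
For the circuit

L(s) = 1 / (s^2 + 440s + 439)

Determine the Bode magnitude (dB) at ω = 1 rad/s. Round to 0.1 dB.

-55.9 dB

Substitute s = j1:
Numerator: 1 = 1 + j0
Denominator: (j1)^2 + 440(j1) + 439 = 438 + j440
|N| = √(1² + 0²) ≈ 1, ∠N ≈ 0.00°
|D| = √(438² + 440²) ≈ 620.84, ∠D ≈ 45.13°
|L| = 1 / 620.84 ≈ 0.0016107
Gain = 20 log₁₀(0.0016107) ≈ -55.86 dB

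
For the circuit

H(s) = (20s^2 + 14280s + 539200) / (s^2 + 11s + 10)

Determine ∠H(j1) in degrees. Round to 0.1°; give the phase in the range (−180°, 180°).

Substitute s = j1:
Numerator: 20(j1)^2 + 14280(j1) + 539200 = 539180 + j14280
Denominator: (j1)^2 + 11(j1) + 10 = 9 + j11
|N| = √(539180² + 14280²) ≈ 5.3937e+05, ∠N ≈ 1.52°
|D| = √(9² + 11²) ≈ 14.213, ∠D ≈ 50.71°
∠H = 1.52° − 50.71° = -49.19°

-49.2°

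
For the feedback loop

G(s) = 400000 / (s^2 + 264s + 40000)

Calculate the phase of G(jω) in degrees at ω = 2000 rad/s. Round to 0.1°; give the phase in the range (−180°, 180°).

At s = jω = j2000:
quadratic: (j2000)² + 264·j2000 + 40000 = -3960000 + j528000 → |·| ≈ 3.995e+06, ∠ ≈ 172.41°
∠G = 0.00° − 172.41° = -172.41°

-172.4°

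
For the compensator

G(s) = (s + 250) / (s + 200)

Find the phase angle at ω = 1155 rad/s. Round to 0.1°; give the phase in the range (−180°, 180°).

At s = jω = j1155:
zero (s+250): 250 + j1155 → |·| = √(250²+1155²) = √1396525 ≈ 1181.7, ∠ = arctan(1155/250) ≈ 77.79°
pole (s+200): 200 + j1155 → |·| = √(200²+1155²) = √1374025 ≈ 1172.2, ∠ = arctan(1155/200) ≈ 80.18°
∠G = 77.79° − 80.18° = -2.39°

-2.4°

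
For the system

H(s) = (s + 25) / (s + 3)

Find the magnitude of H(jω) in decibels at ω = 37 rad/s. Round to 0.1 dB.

1.6 dB

At s = jω = j37:
zero (s+25): 25 + j37 → |·| = √(25²+37²) = √1994 ≈ 44.654, ∠ = arctan(37/25) ≈ 55.95°
pole (s+3): 3 + j37 → |·| = √(3²+37²) = √1378 ≈ 37.121, ∠ = arctan(37/3) ≈ 85.36°
|H| = 1 · 44.654 / 37.121 ≈ 1.2029
Gain = 20 log₁₀(1.2029) ≈ 1.60 dB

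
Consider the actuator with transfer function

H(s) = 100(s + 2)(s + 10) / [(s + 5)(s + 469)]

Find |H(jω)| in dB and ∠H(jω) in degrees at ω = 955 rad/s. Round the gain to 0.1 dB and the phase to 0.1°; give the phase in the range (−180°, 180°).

At s = jω = j955:
zero (s+2): 2 + j955 → |·| = √(2²+955²) = √912029 ≈ 955, ∠ = arctan(955/2) ≈ 89.88°
zero (s+10): 10 + j955 → |·| = √(10²+955²) = √912125 ≈ 955.05, ∠ = arctan(955/10) ≈ 89.40°
pole (s+5): 5 + j955 → |·| = √(5²+955²) = √912050 ≈ 955.01, ∠ = arctan(955/5) ≈ 89.70°
pole (s+469): 469 + j955 → |·| = √(469²+955²) = √1131986 ≈ 1063.9, ∠ = arctan(955/469) ≈ 63.84°
|H| = 100 · 9.1207e+05 / 1.016e+06 ≈ 89.771
Gain = 20 log₁₀(89.771) ≈ 39.06 dB
∠H = 179.28° − 153.54° = 25.74°

39.1 dB, 25.7°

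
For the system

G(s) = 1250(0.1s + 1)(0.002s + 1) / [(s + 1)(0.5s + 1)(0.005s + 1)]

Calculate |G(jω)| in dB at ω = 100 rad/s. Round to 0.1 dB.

At ω = 100 rad/s:
zero (1 + j100·0.1) = 1 + j10 → |·| ≈ 10.05, ∠ ≈ 84.29°
zero (1 + j100·0.002) = 1 + j0.2 → |·| ≈ 1.0198, ∠ ≈ 11.31°
pole (1 + j100·1) = 1 + j100 → |·| ≈ 100, ∠ ≈ 89.43°
pole (1 + j100·0.5) = 1 + j50 → |·| ≈ 50.01, ∠ ≈ 88.85°
pole (1 + j100·0.005) = 1 + j0.5 → |·| ≈ 1.118, ∠ ≈ 26.57°
|G| = 1250 · 10.05 · 1.0198 / (100 · 50.01 · 1.118) ≈ 2.2914
Gain = 20 log₁₀(2.2914) ≈ 7.20 dB

7.2 dB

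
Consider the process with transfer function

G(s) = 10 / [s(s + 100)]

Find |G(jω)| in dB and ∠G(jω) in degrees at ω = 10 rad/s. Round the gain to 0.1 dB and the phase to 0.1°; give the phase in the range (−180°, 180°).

-40.0 dB, -95.7°

At s = jω = j10:
pole (s+100): 100 + j10 → |·| = √(100²+10²) = √10100 ≈ 100.5, ∠ = arctan(10/100) ≈ 5.71°
pole at origin: |s| = 10, ∠ = 90.00° (in denominator)
|G| = 10 / 1005 ≈ 0.0099502
Gain = 20 log₁₀(0.0099502) ≈ -40.04 dB
∠G = 0.00° − 95.71° = -95.71°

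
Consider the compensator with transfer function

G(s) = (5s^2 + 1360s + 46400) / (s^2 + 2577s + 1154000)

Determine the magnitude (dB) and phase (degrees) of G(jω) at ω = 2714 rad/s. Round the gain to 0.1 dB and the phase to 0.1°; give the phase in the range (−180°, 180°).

Substitute s = j2714:
Numerator: 5(j2714)^2 + 1360(j2714) + 46400 = -36782580 + j3691040
Denominator: (j2714)^2 + 2577(j2714) + 1154000 = -6211796 + j6993978
|N| = √(36782580² + 3691040²) ≈ 3.6967e+07, ∠N ≈ 174.27°
|D| = √(6211796² + 6993978²) ≈ 9.3543e+06, ∠D ≈ 131.61°
|G| = 3.6967e+07 / 9.3543e+06 ≈ 3.9519
Gain = 20 log₁₀(3.9519) ≈ 11.94 dB
∠G = 174.27° − 131.61° = 42.66°

11.9 dB, 42.7°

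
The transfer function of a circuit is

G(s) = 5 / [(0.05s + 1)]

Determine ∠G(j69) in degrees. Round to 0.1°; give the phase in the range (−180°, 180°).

-73.8°

At ω = 69 rad/s:
pole (1 + j69·0.05) = 1 + j3.45 → |·| ≈ 3.592, ∠ ≈ 73.84°
∠G = (0°) − (73.84°) = -73.84°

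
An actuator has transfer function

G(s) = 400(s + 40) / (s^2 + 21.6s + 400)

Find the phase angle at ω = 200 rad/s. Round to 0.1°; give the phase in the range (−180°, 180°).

-95.1°

At s = jω = j200:
zero (s+40): 40 + j200 → |·| = √(40²+200²) = √41600 ≈ 203.96, ∠ = arctan(200/40) ≈ 78.69°
quadratic: (j200)² + 21.6·j200 + 400 = -39600 + j4320 → |·| ≈ 39835, ∠ ≈ 173.77°
∠G = 78.69° − 173.77° = -95.08°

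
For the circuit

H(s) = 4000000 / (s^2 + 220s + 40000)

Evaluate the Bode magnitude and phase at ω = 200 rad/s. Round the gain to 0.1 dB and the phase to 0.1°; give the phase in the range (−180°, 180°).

At s = jω = j200:
quadratic: (j200)² + 220·j200 + 40000 = 0 + j44000 → |·| ≈ 44000, ∠ ≈ 90.00°
|H| = 4000000 / 44000 ≈ 90.909
Gain = 20 log₁₀(90.909) ≈ 39.17 dB
∠H = 0.00° − 90.00° = -90.00°

39.2 dB, -90.0°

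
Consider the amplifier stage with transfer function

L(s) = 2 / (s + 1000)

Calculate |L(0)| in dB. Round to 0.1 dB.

L(0) = 2 / (1000) = 0.002
20 log₁₀(0.002) ≈ -53.98 dB

-54.0 dB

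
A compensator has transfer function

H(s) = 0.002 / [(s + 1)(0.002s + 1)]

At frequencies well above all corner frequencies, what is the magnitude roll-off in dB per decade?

-40 dB/decade

Each pole contributes −20 dB/decade at high frequency; each zero contributes +20 dB/decade.
Net: 0 zero(s) − 2 pole(s) → -40 dB/decade.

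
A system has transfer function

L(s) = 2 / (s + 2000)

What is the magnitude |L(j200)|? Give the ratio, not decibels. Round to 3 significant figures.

0.000995

Substitute s = j200:
Numerator: 2 = 2 + j0
Denominator: (j200) + 2000 = 2000 + j200
|N| = √(2² + 0²) ≈ 2, ∠N ≈ 0.00°
|D| = √(2000² + 200²) ≈ 2010, ∠D ≈ 5.71°
|L| = 2 / 2010 ≈ 0.00099502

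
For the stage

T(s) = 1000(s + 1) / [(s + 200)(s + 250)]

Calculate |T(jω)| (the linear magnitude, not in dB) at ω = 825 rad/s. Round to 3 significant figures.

1.13

At s = jω = j825:
zero (s+1): 1 + j825 → |·| = √(1²+825²) = √680626 ≈ 825, ∠ = arctan(825/1) ≈ 89.93°
pole (s+200): 200 + j825 → |·| = √(200²+825²) = √720625 ≈ 848.9, ∠ = arctan(825/200) ≈ 76.37°
pole (s+250): 250 + j825 → |·| = √(250²+825²) = √743125 ≈ 862.05, ∠ = arctan(825/250) ≈ 73.14°
|T| = 1000 · 825 / 7.3179e+05 ≈ 1.1274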